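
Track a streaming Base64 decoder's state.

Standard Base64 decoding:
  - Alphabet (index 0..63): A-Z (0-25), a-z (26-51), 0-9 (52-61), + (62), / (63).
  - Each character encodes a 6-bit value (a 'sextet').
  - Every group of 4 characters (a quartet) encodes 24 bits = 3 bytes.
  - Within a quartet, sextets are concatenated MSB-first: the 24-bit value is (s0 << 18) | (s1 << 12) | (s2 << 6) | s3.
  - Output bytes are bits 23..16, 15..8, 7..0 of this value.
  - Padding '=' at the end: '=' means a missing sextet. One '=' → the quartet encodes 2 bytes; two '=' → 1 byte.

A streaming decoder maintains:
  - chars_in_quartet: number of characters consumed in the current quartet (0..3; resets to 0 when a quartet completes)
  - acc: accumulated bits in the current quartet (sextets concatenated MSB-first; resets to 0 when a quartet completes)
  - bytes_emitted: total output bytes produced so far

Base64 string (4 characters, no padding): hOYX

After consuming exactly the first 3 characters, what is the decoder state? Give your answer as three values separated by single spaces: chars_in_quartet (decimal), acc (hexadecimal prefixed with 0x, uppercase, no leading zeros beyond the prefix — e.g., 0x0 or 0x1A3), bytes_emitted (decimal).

After char 0 ('h'=33): chars_in_quartet=1 acc=0x21 bytes_emitted=0
After char 1 ('O'=14): chars_in_quartet=2 acc=0x84E bytes_emitted=0
After char 2 ('Y'=24): chars_in_quartet=3 acc=0x21398 bytes_emitted=0

Answer: 3 0x21398 0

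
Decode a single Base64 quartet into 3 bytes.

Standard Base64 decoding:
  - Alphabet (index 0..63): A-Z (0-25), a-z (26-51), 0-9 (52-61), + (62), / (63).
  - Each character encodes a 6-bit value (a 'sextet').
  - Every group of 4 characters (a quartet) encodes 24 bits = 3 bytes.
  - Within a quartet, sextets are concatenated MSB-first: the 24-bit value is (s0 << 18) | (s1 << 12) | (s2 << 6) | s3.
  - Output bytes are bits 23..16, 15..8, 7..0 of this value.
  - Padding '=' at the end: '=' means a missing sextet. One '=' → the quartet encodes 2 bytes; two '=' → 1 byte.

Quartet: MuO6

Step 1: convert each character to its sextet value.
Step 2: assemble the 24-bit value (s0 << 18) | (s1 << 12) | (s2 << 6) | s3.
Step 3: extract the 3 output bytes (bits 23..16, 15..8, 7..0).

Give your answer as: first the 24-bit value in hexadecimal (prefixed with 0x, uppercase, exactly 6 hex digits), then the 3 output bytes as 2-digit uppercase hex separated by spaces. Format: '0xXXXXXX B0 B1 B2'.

Answer: 0x32E3BA 32 E3 BA

Derivation:
Sextets: M=12, u=46, O=14, 6=58
24-bit: (12<<18) | (46<<12) | (14<<6) | 58
      = 0x300000 | 0x02E000 | 0x000380 | 0x00003A
      = 0x32E3BA
Bytes: (v>>16)&0xFF=32, (v>>8)&0xFF=E3, v&0xFF=BA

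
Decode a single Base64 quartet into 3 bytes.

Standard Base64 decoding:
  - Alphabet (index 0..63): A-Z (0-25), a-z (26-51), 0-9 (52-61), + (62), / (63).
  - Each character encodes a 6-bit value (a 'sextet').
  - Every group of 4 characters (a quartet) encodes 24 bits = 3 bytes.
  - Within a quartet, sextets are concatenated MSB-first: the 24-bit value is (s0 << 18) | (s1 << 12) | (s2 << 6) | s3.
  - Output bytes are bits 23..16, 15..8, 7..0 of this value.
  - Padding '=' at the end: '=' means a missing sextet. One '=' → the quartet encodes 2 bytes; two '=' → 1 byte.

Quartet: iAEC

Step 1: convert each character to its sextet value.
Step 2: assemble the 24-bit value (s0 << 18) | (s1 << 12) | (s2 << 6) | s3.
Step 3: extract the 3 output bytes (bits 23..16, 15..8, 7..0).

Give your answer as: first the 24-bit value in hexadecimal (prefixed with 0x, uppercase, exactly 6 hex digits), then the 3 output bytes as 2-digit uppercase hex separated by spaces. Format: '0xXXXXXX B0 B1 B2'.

Answer: 0x880102 88 01 02

Derivation:
Sextets: i=34, A=0, E=4, C=2
24-bit: (34<<18) | (0<<12) | (4<<6) | 2
      = 0x880000 | 0x000000 | 0x000100 | 0x000002
      = 0x880102
Bytes: (v>>16)&0xFF=88, (v>>8)&0xFF=01, v&0xFF=02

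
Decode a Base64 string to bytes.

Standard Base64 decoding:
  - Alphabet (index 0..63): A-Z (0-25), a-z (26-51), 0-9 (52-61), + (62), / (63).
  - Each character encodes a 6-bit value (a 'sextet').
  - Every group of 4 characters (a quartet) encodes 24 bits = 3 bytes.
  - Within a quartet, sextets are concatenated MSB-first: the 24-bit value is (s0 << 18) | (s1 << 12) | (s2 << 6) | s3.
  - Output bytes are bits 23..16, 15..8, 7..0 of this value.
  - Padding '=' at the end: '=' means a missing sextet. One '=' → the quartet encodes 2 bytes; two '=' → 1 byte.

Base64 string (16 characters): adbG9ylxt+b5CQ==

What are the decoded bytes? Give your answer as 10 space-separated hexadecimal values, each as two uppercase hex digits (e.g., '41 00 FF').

After char 0 ('a'=26): chars_in_quartet=1 acc=0x1A bytes_emitted=0
After char 1 ('d'=29): chars_in_quartet=2 acc=0x69D bytes_emitted=0
After char 2 ('b'=27): chars_in_quartet=3 acc=0x1A75B bytes_emitted=0
After char 3 ('G'=6): chars_in_quartet=4 acc=0x69D6C6 -> emit 69 D6 C6, reset; bytes_emitted=3
After char 4 ('9'=61): chars_in_quartet=1 acc=0x3D bytes_emitted=3
After char 5 ('y'=50): chars_in_quartet=2 acc=0xF72 bytes_emitted=3
After char 6 ('l'=37): chars_in_quartet=3 acc=0x3DCA5 bytes_emitted=3
After char 7 ('x'=49): chars_in_quartet=4 acc=0xF72971 -> emit F7 29 71, reset; bytes_emitted=6
After char 8 ('t'=45): chars_in_quartet=1 acc=0x2D bytes_emitted=6
After char 9 ('+'=62): chars_in_quartet=2 acc=0xB7E bytes_emitted=6
After char 10 ('b'=27): chars_in_quartet=3 acc=0x2DF9B bytes_emitted=6
After char 11 ('5'=57): chars_in_quartet=4 acc=0xB7E6F9 -> emit B7 E6 F9, reset; bytes_emitted=9
After char 12 ('C'=2): chars_in_quartet=1 acc=0x2 bytes_emitted=9
After char 13 ('Q'=16): chars_in_quartet=2 acc=0x90 bytes_emitted=9
Padding '==': partial quartet acc=0x90 -> emit 09; bytes_emitted=10

Answer: 69 D6 C6 F7 29 71 B7 E6 F9 09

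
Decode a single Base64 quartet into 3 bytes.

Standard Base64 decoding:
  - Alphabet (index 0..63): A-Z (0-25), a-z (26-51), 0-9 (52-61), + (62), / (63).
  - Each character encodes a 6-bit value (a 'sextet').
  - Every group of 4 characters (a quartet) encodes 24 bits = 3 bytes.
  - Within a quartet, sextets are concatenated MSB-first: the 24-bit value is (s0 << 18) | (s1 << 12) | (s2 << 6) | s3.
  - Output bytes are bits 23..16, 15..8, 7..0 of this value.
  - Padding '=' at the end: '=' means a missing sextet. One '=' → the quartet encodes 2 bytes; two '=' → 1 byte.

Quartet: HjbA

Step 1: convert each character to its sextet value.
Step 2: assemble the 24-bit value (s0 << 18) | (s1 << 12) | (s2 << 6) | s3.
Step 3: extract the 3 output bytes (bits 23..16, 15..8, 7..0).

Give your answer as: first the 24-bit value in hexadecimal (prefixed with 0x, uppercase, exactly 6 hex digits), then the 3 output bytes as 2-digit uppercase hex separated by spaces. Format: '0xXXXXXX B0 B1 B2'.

Sextets: H=7, j=35, b=27, A=0
24-bit: (7<<18) | (35<<12) | (27<<6) | 0
      = 0x1C0000 | 0x023000 | 0x0006C0 | 0x000000
      = 0x1E36C0
Bytes: (v>>16)&0xFF=1E, (v>>8)&0xFF=36, v&0xFF=C0

Answer: 0x1E36C0 1E 36 C0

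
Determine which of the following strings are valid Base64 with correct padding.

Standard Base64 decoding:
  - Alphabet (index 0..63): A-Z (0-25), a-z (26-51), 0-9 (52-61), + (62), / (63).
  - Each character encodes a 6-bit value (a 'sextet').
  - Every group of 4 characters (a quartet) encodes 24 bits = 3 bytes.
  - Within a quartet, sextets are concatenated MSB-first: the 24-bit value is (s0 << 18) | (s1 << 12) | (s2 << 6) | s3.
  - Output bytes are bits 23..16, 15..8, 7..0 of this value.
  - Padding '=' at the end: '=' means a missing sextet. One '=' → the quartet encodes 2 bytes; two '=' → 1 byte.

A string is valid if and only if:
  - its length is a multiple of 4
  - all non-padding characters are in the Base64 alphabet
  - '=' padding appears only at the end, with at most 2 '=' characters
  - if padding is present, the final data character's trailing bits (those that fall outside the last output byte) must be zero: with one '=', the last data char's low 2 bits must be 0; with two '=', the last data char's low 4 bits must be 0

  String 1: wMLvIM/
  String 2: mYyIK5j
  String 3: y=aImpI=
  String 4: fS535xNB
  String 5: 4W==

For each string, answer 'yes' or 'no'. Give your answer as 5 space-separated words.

String 1: 'wMLvIM/' → invalid (len=7 not mult of 4)
String 2: 'mYyIK5j' → invalid (len=7 not mult of 4)
String 3: 'y=aImpI=' → invalid (bad char(s): ['=']; '=' in middle)
String 4: 'fS535xNB' → valid
String 5: '4W==' → invalid (bad trailing bits)

Answer: no no no yes no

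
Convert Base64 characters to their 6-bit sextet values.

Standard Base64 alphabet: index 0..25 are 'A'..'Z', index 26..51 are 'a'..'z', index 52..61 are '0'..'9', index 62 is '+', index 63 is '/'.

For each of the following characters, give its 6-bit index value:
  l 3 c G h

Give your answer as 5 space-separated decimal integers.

'l': a..z range, 26 + ord('l') − ord('a') = 37
'3': 0..9 range, 52 + ord('3') − ord('0') = 55
'c': a..z range, 26 + ord('c') − ord('a') = 28
'G': A..Z range, ord('G') − ord('A') = 6
'h': a..z range, 26 + ord('h') − ord('a') = 33

Answer: 37 55 28 6 33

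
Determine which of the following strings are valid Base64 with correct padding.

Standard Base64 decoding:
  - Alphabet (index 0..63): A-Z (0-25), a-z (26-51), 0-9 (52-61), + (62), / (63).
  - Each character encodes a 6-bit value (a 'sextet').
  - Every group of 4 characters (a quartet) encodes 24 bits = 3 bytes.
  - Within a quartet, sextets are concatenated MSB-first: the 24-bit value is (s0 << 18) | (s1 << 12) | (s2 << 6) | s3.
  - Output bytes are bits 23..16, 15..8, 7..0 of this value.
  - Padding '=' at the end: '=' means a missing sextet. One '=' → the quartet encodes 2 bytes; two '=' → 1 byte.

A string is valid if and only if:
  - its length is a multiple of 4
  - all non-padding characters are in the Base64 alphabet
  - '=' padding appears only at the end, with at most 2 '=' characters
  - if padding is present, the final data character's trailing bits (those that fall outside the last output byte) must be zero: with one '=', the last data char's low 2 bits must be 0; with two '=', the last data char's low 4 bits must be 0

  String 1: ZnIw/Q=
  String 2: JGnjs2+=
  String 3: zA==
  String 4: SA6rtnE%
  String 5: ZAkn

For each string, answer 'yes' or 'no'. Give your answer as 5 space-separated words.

String 1: 'ZnIw/Q=' → invalid (len=7 not mult of 4)
String 2: 'JGnjs2+=' → invalid (bad trailing bits)
String 3: 'zA==' → valid
String 4: 'SA6rtnE%' → invalid (bad char(s): ['%'])
String 5: 'ZAkn' → valid

Answer: no no yes no yes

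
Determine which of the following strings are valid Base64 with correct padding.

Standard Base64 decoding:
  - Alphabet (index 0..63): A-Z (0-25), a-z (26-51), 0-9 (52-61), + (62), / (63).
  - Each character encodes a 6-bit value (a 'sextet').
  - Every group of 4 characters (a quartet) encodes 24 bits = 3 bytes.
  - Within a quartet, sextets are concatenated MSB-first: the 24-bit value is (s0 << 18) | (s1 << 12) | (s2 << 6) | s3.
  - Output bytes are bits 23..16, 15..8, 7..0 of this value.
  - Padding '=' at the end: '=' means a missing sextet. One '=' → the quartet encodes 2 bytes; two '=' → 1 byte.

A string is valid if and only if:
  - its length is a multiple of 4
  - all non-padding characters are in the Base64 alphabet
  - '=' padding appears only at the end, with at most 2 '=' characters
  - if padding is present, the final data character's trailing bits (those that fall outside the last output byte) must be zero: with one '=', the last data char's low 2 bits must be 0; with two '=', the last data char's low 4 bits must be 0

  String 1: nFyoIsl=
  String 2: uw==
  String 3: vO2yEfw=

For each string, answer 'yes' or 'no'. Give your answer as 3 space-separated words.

String 1: 'nFyoIsl=' → invalid (bad trailing bits)
String 2: 'uw==' → valid
String 3: 'vO2yEfw=' → valid

Answer: no yes yes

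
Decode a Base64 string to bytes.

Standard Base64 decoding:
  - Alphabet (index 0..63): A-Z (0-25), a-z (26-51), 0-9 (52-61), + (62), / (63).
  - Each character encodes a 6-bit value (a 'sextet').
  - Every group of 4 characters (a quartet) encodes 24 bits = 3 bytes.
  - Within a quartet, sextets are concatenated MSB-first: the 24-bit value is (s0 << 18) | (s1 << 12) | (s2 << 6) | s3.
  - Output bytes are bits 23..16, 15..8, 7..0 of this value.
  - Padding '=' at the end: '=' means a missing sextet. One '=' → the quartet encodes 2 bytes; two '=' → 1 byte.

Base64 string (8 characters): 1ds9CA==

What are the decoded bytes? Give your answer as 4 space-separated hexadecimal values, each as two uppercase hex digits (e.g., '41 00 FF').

After char 0 ('1'=53): chars_in_quartet=1 acc=0x35 bytes_emitted=0
After char 1 ('d'=29): chars_in_quartet=2 acc=0xD5D bytes_emitted=0
After char 2 ('s'=44): chars_in_quartet=3 acc=0x3576C bytes_emitted=0
After char 3 ('9'=61): chars_in_quartet=4 acc=0xD5DB3D -> emit D5 DB 3D, reset; bytes_emitted=3
After char 4 ('C'=2): chars_in_quartet=1 acc=0x2 bytes_emitted=3
After char 5 ('A'=0): chars_in_quartet=2 acc=0x80 bytes_emitted=3
Padding '==': partial quartet acc=0x80 -> emit 08; bytes_emitted=4

Answer: D5 DB 3D 08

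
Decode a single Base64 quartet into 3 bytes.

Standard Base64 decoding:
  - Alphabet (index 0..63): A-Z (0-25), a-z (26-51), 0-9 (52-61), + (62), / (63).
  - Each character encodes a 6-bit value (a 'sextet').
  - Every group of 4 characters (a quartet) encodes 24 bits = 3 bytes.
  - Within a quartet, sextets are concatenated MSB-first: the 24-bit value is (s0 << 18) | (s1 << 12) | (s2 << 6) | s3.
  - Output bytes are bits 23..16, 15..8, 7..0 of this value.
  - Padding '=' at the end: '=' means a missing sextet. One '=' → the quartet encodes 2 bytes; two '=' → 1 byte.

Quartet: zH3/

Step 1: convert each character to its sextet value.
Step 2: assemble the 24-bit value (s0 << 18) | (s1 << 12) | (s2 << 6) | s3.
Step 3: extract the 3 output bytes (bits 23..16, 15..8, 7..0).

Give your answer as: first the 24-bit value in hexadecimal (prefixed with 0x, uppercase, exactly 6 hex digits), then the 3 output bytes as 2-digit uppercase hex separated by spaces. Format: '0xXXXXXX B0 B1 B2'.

Sextets: z=51, H=7, 3=55, /=63
24-bit: (51<<18) | (7<<12) | (55<<6) | 63
      = 0xCC0000 | 0x007000 | 0x000DC0 | 0x00003F
      = 0xCC7DFF
Bytes: (v>>16)&0xFF=CC, (v>>8)&0xFF=7D, v&0xFF=FF

Answer: 0xCC7DFF CC 7D FF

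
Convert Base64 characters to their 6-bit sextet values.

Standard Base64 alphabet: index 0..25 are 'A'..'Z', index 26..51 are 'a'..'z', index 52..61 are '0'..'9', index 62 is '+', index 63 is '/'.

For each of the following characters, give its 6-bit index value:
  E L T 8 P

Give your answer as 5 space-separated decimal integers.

Answer: 4 11 19 60 15

Derivation:
'E': A..Z range, ord('E') − ord('A') = 4
'L': A..Z range, ord('L') − ord('A') = 11
'T': A..Z range, ord('T') − ord('A') = 19
'8': 0..9 range, 52 + ord('8') − ord('0') = 60
'P': A..Z range, ord('P') − ord('A') = 15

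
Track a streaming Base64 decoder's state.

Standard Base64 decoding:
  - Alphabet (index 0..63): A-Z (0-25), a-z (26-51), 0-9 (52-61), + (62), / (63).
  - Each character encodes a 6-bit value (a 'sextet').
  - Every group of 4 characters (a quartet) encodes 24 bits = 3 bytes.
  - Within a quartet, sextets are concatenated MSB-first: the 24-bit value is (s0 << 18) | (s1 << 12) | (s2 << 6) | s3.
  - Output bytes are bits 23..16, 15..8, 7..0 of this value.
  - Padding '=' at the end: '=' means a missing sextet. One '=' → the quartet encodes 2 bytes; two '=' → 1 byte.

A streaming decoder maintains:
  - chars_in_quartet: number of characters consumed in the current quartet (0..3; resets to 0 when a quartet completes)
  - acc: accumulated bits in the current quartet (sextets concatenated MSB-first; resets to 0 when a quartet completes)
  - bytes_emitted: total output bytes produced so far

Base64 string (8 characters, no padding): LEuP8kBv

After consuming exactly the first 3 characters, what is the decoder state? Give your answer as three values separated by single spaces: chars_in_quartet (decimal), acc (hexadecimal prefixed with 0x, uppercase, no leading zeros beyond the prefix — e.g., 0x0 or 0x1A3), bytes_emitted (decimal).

Answer: 3 0xB12E 0

Derivation:
After char 0 ('L'=11): chars_in_quartet=1 acc=0xB bytes_emitted=0
After char 1 ('E'=4): chars_in_quartet=2 acc=0x2C4 bytes_emitted=0
After char 2 ('u'=46): chars_in_quartet=3 acc=0xB12E bytes_emitted=0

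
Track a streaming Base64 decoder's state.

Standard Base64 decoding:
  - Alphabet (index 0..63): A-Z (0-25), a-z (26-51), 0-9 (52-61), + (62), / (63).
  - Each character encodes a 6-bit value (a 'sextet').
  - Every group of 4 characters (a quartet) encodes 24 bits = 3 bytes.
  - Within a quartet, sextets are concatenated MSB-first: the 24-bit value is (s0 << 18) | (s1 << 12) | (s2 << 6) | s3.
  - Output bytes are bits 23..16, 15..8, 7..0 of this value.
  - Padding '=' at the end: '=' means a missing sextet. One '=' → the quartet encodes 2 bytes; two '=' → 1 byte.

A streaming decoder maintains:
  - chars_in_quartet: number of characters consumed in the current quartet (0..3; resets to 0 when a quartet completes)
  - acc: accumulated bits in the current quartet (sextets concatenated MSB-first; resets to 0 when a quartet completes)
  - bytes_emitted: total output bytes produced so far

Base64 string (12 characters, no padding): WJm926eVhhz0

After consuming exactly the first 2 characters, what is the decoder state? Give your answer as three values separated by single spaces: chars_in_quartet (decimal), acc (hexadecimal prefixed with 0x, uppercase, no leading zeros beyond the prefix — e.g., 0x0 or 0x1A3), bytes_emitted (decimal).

After char 0 ('W'=22): chars_in_quartet=1 acc=0x16 bytes_emitted=0
After char 1 ('J'=9): chars_in_quartet=2 acc=0x589 bytes_emitted=0

Answer: 2 0x589 0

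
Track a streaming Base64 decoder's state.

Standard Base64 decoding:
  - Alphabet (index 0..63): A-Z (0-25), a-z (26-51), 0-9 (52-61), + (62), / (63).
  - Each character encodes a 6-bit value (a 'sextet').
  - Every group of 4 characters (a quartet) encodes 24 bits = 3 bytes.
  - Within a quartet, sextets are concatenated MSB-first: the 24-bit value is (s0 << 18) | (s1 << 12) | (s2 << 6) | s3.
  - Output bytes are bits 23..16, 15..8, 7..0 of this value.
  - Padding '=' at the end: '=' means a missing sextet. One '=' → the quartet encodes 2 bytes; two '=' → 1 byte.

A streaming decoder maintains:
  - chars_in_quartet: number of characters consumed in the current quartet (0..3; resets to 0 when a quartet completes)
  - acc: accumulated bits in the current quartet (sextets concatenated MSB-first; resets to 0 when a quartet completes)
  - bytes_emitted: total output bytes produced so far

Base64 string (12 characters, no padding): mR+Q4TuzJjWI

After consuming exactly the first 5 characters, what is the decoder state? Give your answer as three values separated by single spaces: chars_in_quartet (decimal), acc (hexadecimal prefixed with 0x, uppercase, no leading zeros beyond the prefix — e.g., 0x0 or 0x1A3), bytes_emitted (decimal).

After char 0 ('m'=38): chars_in_quartet=1 acc=0x26 bytes_emitted=0
After char 1 ('R'=17): chars_in_quartet=2 acc=0x991 bytes_emitted=0
After char 2 ('+'=62): chars_in_quartet=3 acc=0x2647E bytes_emitted=0
After char 3 ('Q'=16): chars_in_quartet=4 acc=0x991F90 -> emit 99 1F 90, reset; bytes_emitted=3
After char 4 ('4'=56): chars_in_quartet=1 acc=0x38 bytes_emitted=3

Answer: 1 0x38 3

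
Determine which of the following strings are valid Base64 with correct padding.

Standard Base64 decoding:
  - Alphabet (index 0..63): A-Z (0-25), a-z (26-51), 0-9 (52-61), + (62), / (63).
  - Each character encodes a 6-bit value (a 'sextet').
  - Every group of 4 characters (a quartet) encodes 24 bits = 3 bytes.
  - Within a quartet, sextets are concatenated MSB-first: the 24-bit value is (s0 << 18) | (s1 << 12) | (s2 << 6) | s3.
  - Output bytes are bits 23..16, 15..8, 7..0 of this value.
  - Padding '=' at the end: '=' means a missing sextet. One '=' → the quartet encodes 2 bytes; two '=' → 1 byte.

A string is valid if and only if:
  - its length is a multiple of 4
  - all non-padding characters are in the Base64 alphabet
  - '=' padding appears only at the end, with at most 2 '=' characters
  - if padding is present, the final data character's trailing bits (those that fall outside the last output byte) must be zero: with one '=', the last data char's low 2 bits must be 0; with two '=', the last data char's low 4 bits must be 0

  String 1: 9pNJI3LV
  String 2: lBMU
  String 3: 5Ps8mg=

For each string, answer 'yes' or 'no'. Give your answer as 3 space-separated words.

Answer: yes yes no

Derivation:
String 1: '9pNJI3LV' → valid
String 2: 'lBMU' → valid
String 3: '5Ps8mg=' → invalid (len=7 not mult of 4)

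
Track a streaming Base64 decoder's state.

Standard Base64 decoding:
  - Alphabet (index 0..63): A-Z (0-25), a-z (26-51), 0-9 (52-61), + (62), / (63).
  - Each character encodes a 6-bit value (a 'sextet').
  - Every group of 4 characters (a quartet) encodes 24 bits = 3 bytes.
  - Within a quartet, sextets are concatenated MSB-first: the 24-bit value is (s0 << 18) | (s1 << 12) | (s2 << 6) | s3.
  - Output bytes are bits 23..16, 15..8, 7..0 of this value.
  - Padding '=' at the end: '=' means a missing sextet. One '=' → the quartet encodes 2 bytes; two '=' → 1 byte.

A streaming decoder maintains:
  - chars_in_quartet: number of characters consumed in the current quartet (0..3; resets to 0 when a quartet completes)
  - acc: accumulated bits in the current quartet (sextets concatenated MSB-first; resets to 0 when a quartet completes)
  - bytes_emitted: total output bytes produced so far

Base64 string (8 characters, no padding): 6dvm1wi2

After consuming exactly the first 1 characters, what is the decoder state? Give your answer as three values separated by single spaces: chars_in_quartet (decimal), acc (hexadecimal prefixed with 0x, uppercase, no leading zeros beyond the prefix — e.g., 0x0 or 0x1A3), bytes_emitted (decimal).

After char 0 ('6'=58): chars_in_quartet=1 acc=0x3A bytes_emitted=0

Answer: 1 0x3A 0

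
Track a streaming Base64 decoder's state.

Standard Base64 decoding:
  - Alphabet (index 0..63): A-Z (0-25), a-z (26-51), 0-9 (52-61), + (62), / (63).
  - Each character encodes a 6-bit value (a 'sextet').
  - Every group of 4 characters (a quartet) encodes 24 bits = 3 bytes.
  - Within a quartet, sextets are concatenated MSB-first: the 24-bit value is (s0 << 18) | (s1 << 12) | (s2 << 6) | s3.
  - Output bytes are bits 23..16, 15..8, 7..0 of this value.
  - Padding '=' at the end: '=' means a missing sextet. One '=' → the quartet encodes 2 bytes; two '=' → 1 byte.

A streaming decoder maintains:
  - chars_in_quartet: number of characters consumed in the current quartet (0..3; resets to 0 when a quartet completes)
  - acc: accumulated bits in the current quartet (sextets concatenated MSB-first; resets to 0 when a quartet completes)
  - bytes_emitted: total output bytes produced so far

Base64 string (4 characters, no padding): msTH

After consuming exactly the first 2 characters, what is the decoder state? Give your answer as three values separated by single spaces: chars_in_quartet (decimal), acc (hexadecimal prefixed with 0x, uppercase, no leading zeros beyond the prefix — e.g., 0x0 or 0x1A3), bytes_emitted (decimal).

Answer: 2 0x9AC 0

Derivation:
After char 0 ('m'=38): chars_in_quartet=1 acc=0x26 bytes_emitted=0
After char 1 ('s'=44): chars_in_quartet=2 acc=0x9AC bytes_emitted=0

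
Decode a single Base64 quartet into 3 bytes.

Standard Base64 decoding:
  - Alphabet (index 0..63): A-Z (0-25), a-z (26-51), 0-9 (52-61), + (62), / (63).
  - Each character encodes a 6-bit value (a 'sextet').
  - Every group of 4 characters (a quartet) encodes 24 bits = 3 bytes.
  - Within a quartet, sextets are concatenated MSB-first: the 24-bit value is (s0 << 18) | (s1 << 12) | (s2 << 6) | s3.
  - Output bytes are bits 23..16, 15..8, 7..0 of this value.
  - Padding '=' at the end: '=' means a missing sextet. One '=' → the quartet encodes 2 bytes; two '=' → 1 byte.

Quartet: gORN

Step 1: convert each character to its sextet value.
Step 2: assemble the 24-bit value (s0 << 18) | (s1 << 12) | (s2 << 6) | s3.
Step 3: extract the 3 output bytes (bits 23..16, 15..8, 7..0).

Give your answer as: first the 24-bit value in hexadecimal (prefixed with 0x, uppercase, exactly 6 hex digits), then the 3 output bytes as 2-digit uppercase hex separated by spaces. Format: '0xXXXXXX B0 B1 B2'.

Sextets: g=32, O=14, R=17, N=13
24-bit: (32<<18) | (14<<12) | (17<<6) | 13
      = 0x800000 | 0x00E000 | 0x000440 | 0x00000D
      = 0x80E44D
Bytes: (v>>16)&0xFF=80, (v>>8)&0xFF=E4, v&0xFF=4D

Answer: 0x80E44D 80 E4 4D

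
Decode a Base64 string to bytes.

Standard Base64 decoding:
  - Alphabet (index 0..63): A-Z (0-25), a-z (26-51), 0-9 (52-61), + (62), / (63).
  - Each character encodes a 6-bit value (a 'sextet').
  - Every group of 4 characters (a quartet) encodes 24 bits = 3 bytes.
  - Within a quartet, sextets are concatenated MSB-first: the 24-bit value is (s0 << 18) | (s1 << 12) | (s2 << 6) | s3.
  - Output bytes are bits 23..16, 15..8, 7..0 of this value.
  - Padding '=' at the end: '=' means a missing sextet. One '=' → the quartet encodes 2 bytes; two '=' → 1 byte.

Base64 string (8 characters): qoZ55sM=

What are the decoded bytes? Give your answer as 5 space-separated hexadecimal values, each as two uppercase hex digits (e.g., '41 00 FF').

After char 0 ('q'=42): chars_in_quartet=1 acc=0x2A bytes_emitted=0
After char 1 ('o'=40): chars_in_quartet=2 acc=0xAA8 bytes_emitted=0
After char 2 ('Z'=25): chars_in_quartet=3 acc=0x2AA19 bytes_emitted=0
After char 3 ('5'=57): chars_in_quartet=4 acc=0xAA8679 -> emit AA 86 79, reset; bytes_emitted=3
After char 4 ('5'=57): chars_in_quartet=1 acc=0x39 bytes_emitted=3
After char 5 ('s'=44): chars_in_quartet=2 acc=0xE6C bytes_emitted=3
After char 6 ('M'=12): chars_in_quartet=3 acc=0x39B0C bytes_emitted=3
Padding '=': partial quartet acc=0x39B0C -> emit E6 C3; bytes_emitted=5

Answer: AA 86 79 E6 C3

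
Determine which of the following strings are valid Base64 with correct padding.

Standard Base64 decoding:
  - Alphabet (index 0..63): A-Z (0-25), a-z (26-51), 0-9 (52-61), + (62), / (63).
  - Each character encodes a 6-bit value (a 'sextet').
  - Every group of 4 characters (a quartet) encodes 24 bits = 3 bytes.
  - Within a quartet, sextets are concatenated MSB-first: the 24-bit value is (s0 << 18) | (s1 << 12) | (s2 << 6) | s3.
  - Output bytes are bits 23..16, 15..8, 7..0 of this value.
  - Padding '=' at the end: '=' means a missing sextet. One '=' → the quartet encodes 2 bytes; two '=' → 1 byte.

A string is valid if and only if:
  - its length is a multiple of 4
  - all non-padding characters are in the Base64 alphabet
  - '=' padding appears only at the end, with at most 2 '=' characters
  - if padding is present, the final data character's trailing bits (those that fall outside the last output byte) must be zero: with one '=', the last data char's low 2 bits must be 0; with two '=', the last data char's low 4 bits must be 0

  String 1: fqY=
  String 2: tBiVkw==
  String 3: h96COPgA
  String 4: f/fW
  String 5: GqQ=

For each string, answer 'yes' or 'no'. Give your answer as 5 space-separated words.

String 1: 'fqY=' → valid
String 2: 'tBiVkw==' → valid
String 3: 'h96COPgA' → valid
String 4: 'f/fW' → valid
String 5: 'GqQ=' → valid

Answer: yes yes yes yes yes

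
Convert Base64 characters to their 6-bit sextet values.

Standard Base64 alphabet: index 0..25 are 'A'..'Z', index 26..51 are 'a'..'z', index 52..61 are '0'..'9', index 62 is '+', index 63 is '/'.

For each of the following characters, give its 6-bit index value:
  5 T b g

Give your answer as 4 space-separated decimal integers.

Answer: 57 19 27 32

Derivation:
'5': 0..9 range, 52 + ord('5') − ord('0') = 57
'T': A..Z range, ord('T') − ord('A') = 19
'b': a..z range, 26 + ord('b') − ord('a') = 27
'g': a..z range, 26 + ord('g') − ord('a') = 32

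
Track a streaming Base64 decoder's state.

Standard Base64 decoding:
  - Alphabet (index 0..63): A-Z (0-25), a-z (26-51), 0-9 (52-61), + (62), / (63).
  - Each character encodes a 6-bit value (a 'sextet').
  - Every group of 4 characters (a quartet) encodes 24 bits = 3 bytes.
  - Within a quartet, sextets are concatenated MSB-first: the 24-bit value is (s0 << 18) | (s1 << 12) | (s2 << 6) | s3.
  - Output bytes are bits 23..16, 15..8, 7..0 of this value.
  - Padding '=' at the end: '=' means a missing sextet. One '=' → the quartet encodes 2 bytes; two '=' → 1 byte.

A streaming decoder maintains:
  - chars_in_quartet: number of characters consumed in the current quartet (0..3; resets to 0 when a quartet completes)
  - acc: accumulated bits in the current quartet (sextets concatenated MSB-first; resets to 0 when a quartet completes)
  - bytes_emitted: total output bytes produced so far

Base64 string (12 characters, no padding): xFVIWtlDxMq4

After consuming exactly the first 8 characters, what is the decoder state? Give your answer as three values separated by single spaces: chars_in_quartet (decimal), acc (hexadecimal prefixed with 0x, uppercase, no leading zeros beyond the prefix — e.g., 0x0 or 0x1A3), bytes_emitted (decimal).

Answer: 0 0x0 6

Derivation:
After char 0 ('x'=49): chars_in_quartet=1 acc=0x31 bytes_emitted=0
After char 1 ('F'=5): chars_in_quartet=2 acc=0xC45 bytes_emitted=0
After char 2 ('V'=21): chars_in_quartet=3 acc=0x31155 bytes_emitted=0
After char 3 ('I'=8): chars_in_quartet=4 acc=0xC45548 -> emit C4 55 48, reset; bytes_emitted=3
After char 4 ('W'=22): chars_in_quartet=1 acc=0x16 bytes_emitted=3
After char 5 ('t'=45): chars_in_quartet=2 acc=0x5AD bytes_emitted=3
After char 6 ('l'=37): chars_in_quartet=3 acc=0x16B65 bytes_emitted=3
After char 7 ('D'=3): chars_in_quartet=4 acc=0x5AD943 -> emit 5A D9 43, reset; bytes_emitted=6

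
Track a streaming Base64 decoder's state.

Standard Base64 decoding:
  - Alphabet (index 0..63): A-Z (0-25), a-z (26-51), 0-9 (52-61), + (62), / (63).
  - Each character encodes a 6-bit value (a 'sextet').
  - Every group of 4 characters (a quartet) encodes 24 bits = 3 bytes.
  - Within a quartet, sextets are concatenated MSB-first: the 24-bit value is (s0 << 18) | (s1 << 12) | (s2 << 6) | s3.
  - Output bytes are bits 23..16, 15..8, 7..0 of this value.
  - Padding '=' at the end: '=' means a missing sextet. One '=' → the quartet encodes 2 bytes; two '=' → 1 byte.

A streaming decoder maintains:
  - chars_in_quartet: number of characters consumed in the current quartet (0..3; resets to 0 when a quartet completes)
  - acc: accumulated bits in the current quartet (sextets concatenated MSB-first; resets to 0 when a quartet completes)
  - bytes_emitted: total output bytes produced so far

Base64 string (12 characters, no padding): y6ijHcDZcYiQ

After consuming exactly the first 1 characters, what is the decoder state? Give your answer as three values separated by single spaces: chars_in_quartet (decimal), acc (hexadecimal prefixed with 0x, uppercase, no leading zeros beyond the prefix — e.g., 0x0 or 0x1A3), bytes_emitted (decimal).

After char 0 ('y'=50): chars_in_quartet=1 acc=0x32 bytes_emitted=0

Answer: 1 0x32 0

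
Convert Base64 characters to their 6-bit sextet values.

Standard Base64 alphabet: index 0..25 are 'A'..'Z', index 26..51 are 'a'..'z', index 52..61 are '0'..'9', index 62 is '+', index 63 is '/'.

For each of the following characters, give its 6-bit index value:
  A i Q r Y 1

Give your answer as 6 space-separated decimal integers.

Answer: 0 34 16 43 24 53

Derivation:
'A': A..Z range, ord('A') − ord('A') = 0
'i': a..z range, 26 + ord('i') − ord('a') = 34
'Q': A..Z range, ord('Q') − ord('A') = 16
'r': a..z range, 26 + ord('r') − ord('a') = 43
'Y': A..Z range, ord('Y') − ord('A') = 24
'1': 0..9 range, 52 + ord('1') − ord('0') = 53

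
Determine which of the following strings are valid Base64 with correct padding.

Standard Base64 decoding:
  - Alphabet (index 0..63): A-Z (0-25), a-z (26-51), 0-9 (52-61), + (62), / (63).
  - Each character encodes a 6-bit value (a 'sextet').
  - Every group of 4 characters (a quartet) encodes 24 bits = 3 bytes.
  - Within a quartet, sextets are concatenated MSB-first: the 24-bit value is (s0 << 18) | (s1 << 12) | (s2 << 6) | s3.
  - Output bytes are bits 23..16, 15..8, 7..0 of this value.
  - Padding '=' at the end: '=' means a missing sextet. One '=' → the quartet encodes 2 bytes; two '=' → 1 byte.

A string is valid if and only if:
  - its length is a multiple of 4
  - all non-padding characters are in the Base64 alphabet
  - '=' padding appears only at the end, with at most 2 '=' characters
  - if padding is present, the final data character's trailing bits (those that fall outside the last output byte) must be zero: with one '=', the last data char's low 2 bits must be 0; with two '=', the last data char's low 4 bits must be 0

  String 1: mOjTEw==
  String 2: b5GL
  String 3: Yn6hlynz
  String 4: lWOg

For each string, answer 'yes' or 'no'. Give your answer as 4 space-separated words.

Answer: yes yes yes yes

Derivation:
String 1: 'mOjTEw==' → valid
String 2: 'b5GL' → valid
String 3: 'Yn6hlynz' → valid
String 4: 'lWOg' → valid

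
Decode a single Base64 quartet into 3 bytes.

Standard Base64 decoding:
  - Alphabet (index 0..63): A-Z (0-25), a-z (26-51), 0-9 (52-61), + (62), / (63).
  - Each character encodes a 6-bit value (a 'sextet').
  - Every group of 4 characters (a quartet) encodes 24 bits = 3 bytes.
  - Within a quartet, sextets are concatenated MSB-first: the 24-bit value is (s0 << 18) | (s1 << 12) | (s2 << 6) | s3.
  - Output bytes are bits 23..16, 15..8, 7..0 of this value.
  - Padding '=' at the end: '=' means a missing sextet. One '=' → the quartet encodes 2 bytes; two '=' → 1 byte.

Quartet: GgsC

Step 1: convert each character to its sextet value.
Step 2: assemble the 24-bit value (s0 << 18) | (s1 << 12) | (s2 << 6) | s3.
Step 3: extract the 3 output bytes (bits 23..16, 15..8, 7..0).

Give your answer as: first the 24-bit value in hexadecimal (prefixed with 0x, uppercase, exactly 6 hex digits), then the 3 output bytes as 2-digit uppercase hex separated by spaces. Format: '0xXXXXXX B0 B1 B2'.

Sextets: G=6, g=32, s=44, C=2
24-bit: (6<<18) | (32<<12) | (44<<6) | 2
      = 0x180000 | 0x020000 | 0x000B00 | 0x000002
      = 0x1A0B02
Bytes: (v>>16)&0xFF=1A, (v>>8)&0xFF=0B, v&0xFF=02

Answer: 0x1A0B02 1A 0B 02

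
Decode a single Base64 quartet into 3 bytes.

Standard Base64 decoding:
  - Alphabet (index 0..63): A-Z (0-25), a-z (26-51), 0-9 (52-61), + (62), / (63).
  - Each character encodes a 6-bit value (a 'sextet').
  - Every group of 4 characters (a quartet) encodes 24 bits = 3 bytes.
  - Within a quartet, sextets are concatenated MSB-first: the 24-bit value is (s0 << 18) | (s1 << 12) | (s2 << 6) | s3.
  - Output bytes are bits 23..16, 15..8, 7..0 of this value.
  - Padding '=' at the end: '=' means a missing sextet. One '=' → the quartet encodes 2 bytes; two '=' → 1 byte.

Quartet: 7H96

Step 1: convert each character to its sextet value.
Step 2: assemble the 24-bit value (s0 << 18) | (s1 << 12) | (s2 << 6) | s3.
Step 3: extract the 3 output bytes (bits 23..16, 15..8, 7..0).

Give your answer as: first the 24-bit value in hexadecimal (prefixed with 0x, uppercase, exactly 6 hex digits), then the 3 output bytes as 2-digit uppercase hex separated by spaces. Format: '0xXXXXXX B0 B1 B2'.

Answer: 0xEC7F7A EC 7F 7A

Derivation:
Sextets: 7=59, H=7, 9=61, 6=58
24-bit: (59<<18) | (7<<12) | (61<<6) | 58
      = 0xEC0000 | 0x007000 | 0x000F40 | 0x00003A
      = 0xEC7F7A
Bytes: (v>>16)&0xFF=EC, (v>>8)&0xFF=7F, v&0xFF=7A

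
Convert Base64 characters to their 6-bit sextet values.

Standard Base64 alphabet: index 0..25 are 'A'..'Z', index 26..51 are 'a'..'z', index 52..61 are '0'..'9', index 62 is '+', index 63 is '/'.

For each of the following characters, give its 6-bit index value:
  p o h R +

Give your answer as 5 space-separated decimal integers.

'p': a..z range, 26 + ord('p') − ord('a') = 41
'o': a..z range, 26 + ord('o') − ord('a') = 40
'h': a..z range, 26 + ord('h') − ord('a') = 33
'R': A..Z range, ord('R') − ord('A') = 17
'+': index 62

Answer: 41 40 33 17 62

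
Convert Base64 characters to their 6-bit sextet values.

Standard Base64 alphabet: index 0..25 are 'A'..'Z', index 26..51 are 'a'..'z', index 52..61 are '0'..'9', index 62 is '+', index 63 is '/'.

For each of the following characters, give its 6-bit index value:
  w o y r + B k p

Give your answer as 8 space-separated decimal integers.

'w': a..z range, 26 + ord('w') − ord('a') = 48
'o': a..z range, 26 + ord('o') − ord('a') = 40
'y': a..z range, 26 + ord('y') − ord('a') = 50
'r': a..z range, 26 + ord('r') − ord('a') = 43
'+': index 62
'B': A..Z range, ord('B') − ord('A') = 1
'k': a..z range, 26 + ord('k') − ord('a') = 36
'p': a..z range, 26 + ord('p') − ord('a') = 41

Answer: 48 40 50 43 62 1 36 41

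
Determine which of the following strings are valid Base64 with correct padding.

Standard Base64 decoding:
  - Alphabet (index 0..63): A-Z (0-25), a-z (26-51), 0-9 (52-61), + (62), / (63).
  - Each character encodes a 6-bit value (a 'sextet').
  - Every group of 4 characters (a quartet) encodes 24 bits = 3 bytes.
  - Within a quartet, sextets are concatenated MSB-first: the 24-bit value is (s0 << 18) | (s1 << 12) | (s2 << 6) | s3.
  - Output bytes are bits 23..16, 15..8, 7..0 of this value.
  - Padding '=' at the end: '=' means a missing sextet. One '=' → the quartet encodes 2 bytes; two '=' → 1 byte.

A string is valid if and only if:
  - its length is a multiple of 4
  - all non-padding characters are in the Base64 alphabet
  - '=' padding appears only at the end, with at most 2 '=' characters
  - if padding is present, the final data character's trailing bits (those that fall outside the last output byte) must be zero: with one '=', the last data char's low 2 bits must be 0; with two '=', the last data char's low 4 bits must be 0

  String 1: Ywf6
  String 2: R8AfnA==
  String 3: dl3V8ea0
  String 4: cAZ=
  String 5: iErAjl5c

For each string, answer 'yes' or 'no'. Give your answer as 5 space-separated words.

String 1: 'Ywf6' → valid
String 2: 'R8AfnA==' → valid
String 3: 'dl3V8ea0' → valid
String 4: 'cAZ=' → invalid (bad trailing bits)
String 5: 'iErAjl5c' → valid

Answer: yes yes yes no yes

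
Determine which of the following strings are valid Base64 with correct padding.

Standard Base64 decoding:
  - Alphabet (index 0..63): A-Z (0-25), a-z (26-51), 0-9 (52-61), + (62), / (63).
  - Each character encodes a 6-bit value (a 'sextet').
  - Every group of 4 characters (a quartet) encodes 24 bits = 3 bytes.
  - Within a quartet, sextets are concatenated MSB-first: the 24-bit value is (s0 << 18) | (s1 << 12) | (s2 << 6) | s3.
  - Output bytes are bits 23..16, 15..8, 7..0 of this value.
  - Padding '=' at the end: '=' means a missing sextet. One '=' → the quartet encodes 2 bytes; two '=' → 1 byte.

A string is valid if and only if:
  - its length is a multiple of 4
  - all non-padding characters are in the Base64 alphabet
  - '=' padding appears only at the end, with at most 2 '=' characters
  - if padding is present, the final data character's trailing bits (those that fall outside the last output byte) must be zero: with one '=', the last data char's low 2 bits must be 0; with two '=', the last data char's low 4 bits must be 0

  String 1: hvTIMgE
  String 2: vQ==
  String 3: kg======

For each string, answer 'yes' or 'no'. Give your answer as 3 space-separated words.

String 1: 'hvTIMgE' → invalid (len=7 not mult of 4)
String 2: 'vQ==' → valid
String 3: 'kg======' → invalid (6 pad chars (max 2))

Answer: no yes no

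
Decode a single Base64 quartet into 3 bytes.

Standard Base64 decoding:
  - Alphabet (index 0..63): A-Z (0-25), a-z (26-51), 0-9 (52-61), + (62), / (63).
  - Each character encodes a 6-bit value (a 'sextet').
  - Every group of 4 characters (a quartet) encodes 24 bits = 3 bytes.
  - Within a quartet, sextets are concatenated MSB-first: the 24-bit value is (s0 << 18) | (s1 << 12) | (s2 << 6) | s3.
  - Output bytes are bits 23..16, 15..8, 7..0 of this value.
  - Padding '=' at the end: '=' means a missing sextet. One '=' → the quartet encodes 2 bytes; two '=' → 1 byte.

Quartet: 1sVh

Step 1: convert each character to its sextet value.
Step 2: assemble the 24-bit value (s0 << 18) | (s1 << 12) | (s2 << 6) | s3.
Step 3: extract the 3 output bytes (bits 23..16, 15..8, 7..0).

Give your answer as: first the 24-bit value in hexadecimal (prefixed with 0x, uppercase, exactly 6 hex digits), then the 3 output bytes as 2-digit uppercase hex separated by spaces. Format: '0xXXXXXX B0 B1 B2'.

Answer: 0xD6C561 D6 C5 61

Derivation:
Sextets: 1=53, s=44, V=21, h=33
24-bit: (53<<18) | (44<<12) | (21<<6) | 33
      = 0xD40000 | 0x02C000 | 0x000540 | 0x000021
      = 0xD6C561
Bytes: (v>>16)&0xFF=D6, (v>>8)&0xFF=C5, v&0xFF=61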